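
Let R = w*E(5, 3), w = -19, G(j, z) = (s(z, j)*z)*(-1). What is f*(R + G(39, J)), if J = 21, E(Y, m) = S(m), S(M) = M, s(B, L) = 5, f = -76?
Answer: 12312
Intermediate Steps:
E(Y, m) = m
G(j, z) = -5*z (G(j, z) = (5*z)*(-1) = -5*z)
R = -57 (R = -19*3 = -57)
f*(R + G(39, J)) = -76*(-57 - 5*21) = -76*(-57 - 105) = -76*(-162) = 12312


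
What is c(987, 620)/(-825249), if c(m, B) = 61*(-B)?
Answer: 37820/825249 ≈ 0.045829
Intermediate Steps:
c(m, B) = -61*B
c(987, 620)/(-825249) = -61*620/(-825249) = -37820*(-1/825249) = 37820/825249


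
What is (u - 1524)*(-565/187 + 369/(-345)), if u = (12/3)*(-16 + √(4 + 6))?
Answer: 139705888/21505 - 351904*√10/21505 ≈ 6444.7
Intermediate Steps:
u = -64 + 4*√10 (u = (12*(⅓))*(-16 + √10) = 4*(-16 + √10) = -64 + 4*√10 ≈ -51.351)
(u - 1524)*(-565/187 + 369/(-345)) = ((-64 + 4*√10) - 1524)*(-565/187 + 369/(-345)) = (-1588 + 4*√10)*(-565*1/187 + 369*(-1/345)) = (-1588 + 4*√10)*(-565/187 - 123/115) = (-1588 + 4*√10)*(-87976/21505) = 139705888/21505 - 351904*√10/21505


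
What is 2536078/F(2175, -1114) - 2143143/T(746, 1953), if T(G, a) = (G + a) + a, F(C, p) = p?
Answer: -7092648079/2591164 ≈ -2737.2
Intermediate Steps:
T(G, a) = G + 2*a
2536078/F(2175, -1114) - 2143143/T(746, 1953) = 2536078/(-1114) - 2143143/(746 + 2*1953) = 2536078*(-1/1114) - 2143143/(746 + 3906) = -1268039/557 - 2143143/4652 = -7092648079/2591164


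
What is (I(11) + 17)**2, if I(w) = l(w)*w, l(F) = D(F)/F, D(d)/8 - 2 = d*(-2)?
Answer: 20449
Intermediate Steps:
D(d) = 16 - 16*d (D(d) = 16 + 8*(d*(-2)) = 16 + 8*(-2*d) = 16 - 16*d)
l(F) = (16 - 16*F)/F
I(w) = w*(-16 + 16/w) (I(w) = (-16 + 16/w)*w = w*(-16 + 16/w))
(I(11) + 17)**2 = ((16 - 16*11) + 17)**2 = ((16 - 176) + 17)**2 = (-160 + 17)**2 = (-143)**2 = 20449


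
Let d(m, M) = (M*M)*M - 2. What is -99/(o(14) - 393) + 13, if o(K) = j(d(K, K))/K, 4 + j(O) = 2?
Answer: 36469/2752 ≈ 13.252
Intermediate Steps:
d(m, M) = -2 + M**3 (d(m, M) = M**2*M - 2 = M**3 - 2 = -2 + M**3)
j(O) = -2 (j(O) = -4 + 2 = -2)
o(K) = -2/K
-99/(o(14) - 393) + 13 = -99/(-2/14 - 393) + 13 = -99/(-2*1/14 - 393) + 13 = -99/(-1/7 - 393) + 13 = -99/(-2752/7) + 13 = -99*(-7/2752) + 13 = 693/2752 + 13 = 36469/2752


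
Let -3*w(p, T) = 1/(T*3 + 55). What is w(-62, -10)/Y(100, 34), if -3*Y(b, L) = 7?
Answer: 1/175 ≈ 0.0057143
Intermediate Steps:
Y(b, L) = -7/3 (Y(b, L) = -⅓*7 = -7/3)
w(p, T) = -1/(3*(55 + 3*T)) (w(p, T) = -1/(3*(T*3 + 55)) = -1/(3*(3*T + 55)) = -1/(3*(55 + 3*T)))
w(-62, -10)/Y(100, 34) = (-1/(165 + 9*(-10)))/(-7/3) = -1/(165 - 90)*(-3/7) = -1/75*(-3/7) = 1/175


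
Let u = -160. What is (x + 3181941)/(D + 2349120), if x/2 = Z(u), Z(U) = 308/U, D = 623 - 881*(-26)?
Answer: 63638743/47452980 ≈ 1.3411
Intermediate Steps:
D = 23529 (D = 623 + 22906 = 23529)
x = -77/20 (x = 2*(308/(-160)) = 2*(308*(-1/160)) = 2*(-77/40) = -77/20 ≈ -3.8500)
(x + 3181941)/(D + 2349120) = (-77/20 + 3181941)/(23529 + 2349120) = (63638743/20)/2372649 = (63638743/20)*(1/2372649) = 63638743/47452980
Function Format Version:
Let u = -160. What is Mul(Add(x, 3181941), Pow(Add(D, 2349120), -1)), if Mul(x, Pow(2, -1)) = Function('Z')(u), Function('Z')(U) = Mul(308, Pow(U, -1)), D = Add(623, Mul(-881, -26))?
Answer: Rational(63638743, 47452980) ≈ 1.3411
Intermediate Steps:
D = 23529 (D = Add(623, 22906) = 23529)
x = Rational(-77, 20) (x = Mul(2, Mul(308, Pow(-160, -1))) = Mul(2, Mul(308, Rational(-1, 160))) = Mul(2, Rational(-77, 40)) = Rational(-77, 20) ≈ -3.8500)
Mul(Add(x, 3181941), Pow(Add(D, 2349120), -1)) = Mul(Add(Rational(-77, 20), 3181941), Pow(Add(23529, 2349120), -1)) = Mul(Rational(63638743, 20), Pow(2372649, -1)) = Mul(Rational(63638743, 20), Rational(1, 2372649)) = Rational(63638743, 47452980)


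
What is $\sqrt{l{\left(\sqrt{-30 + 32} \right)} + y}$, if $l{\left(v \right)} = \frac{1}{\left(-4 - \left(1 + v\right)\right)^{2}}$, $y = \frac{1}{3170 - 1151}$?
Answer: $\sqrt{\frac{1}{2019} + \frac{1}{\left(5 + \sqrt{2}\right)^{2}}} \approx 0.15748$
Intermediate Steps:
$y = \frac{1}{2019} \approx 0.0004953$
$l{\left(v \right)} = \frac{1}{\left(-5 - v\right)^{2}}$
$\sqrt{l{\left(\sqrt{-30 + 32} \right)} + y} = \sqrt{\frac{1}{\left(5 + \sqrt{-30 + 32}\right)^{2}} + \frac{1}{2019}} = \sqrt{\frac{1}{\left(5 + \sqrt{2}\right)^{2}} + \frac{1}{2019}} = \sqrt{\frac{1}{2019} + \frac{1}{\left(5 + \sqrt{2}\right)^{2}}}$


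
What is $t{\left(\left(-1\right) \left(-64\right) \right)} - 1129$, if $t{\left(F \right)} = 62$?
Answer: $-1067$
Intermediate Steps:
$t{\left(\left(-1\right) \left(-64\right) \right)} - 1129 = 62 - 1129 = -1067$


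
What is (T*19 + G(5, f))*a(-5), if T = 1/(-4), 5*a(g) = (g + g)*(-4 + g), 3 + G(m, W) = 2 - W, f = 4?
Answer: -351/2 ≈ -175.50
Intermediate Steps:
G(m, W) = -1 - W (G(m, W) = -3 + (2 - W) = -1 - W)
a(g) = 2*g*(-4 + g)/5 (a(g) = ((g + g)*(-4 + g))/5 = ((2*g)*(-4 + g))/5 = (2*g*(-4 + g))/5 = 2*g*(-4 + g)/5)
T = -¼ ≈ -0.25000
(T*19 + G(5, f))*a(-5) = (-¼*19 + (-1 - 1*4))*((⅖)*(-5)*(-4 - 5)) = (-19/4 + (-1 - 4))*((⅖)*(-5)*(-9)) = (-19/4 - 5)*18 = -39/4*18 = -351/2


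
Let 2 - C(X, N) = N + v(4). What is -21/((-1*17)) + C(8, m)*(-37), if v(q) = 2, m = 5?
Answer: 3166/17 ≈ 186.24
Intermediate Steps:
C(X, N) = -N (C(X, N) = 2 - (N + 2) = 2 - (2 + N) = 2 + (-2 - N) = -N)
-21/((-1*17)) + C(8, m)*(-37) = -21/((-1*17)) - 1*5*(-37) = -21/(-17) - 5*(-37) = -21*(-1/17) + 185 = 21/17 + 185 = 3166/17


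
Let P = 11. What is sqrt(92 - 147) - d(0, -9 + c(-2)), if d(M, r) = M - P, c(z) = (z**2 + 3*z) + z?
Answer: 11 + I*sqrt(55) ≈ 11.0 + 7.4162*I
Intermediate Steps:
c(z) = z**2 + 4*z
d(M, r) = -11 + M (d(M, r) = M - 1*11 = M - 11 = -11 + M)
sqrt(92 - 147) - d(0, -9 + c(-2)) = sqrt(92 - 147) - (-11 + 0) = sqrt(-55) - 1*(-11) = I*sqrt(55) + 11 = 11 + I*sqrt(55)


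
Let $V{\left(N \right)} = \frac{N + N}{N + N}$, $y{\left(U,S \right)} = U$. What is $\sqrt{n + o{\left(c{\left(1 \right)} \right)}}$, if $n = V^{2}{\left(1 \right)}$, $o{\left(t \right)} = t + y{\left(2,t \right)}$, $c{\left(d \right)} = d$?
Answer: $2$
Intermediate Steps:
$V{\left(N \right)} = 1$ ($V{\left(N \right)} = \frac{2 N}{2 N} = 2 N \frac{1}{2 N} = 1$)
$o{\left(t \right)} = 2 + t$ ($o{\left(t \right)} = t + 2 = 2 + t$)
$n = 1$ ($n = 1^{2} = 1$)
$\sqrt{n + o{\left(c{\left(1 \right)} \right)}} = \sqrt{1 + \left(2 + 1\right)} = \sqrt{1 + 3} = \sqrt{4} = 2$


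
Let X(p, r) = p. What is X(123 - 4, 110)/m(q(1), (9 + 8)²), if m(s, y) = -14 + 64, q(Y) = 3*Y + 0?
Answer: 119/50 ≈ 2.3800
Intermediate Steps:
q(Y) = 3*Y
m(s, y) = 50
X(123 - 4, 110)/m(q(1), (9 + 8)²) = (123 - 4)/50 = 119*(1/50) = 119/50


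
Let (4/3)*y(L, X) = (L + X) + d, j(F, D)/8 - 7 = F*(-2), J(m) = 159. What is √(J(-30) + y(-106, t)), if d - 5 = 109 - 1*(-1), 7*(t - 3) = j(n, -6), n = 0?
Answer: √174 ≈ 13.191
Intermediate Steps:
j(F, D) = 56 - 16*F (j(F, D) = 56 + 8*(F*(-2)) = 56 + 8*(-2*F) = 56 - 16*F)
t = 11 (t = 3 + (56 - 16*0)/7 = 3 + (56 + 0)/7 = 3 + (⅐)*56 = 3 + 8 = 11)
d = 115 (d = 5 + (109 - 1*(-1)) = 5 + (109 + 1) = 5 + 110 = 115)
y(L, X) = 345/4 + 3*L/4 + 3*X/4 (y(L, X) = 3*((L + X) + 115)/4 = 3*(115 + L + X)/4 = 345/4 + 3*L/4 + 3*X/4)
√(J(-30) + y(-106, t)) = √(159 + (345/4 + (¾)*(-106) + (¾)*11)) = √(159 + (345/4 - 159/2 + 33/4)) = √(159 + 15) = √174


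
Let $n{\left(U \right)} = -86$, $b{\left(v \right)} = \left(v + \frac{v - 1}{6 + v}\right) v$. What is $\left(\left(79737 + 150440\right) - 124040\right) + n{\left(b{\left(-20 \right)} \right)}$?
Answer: $106051$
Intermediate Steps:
$b{\left(v \right)} = v \left(v + \frac{-1 + v}{6 + v}\right)$ ($b{\left(v \right)} = \left(v + \frac{-1 + v}{6 + v}\right) v = v \left(v + \frac{-1 + v}{6 + v}\right)$)
$\left(\left(79737 + 150440\right) - 124040\right) + n{\left(b{\left(-20 \right)} \right)} = \left(\left(79737 + 150440\right) - 124040\right) - 86 = \left(230177 - 124040\right) - 86 = 106137 - 86 = 106051$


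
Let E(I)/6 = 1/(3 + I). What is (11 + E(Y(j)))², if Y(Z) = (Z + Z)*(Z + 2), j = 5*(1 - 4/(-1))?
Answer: 24631369/203401 ≈ 121.10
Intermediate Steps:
j = 25 (j = 5*(1 - 4*(-1)) = 5*(1 + 4) = 5*5 = 25)
Y(Z) = 2*Z*(2 + Z) (Y(Z) = (2*Z)*(2 + Z) = 2*Z*(2 + Z))
E(I) = 6/(3 + I)
(11 + E(Y(j)))² = (11 + 6/(3 + 2*25*(2 + 25)))² = (11 + 6/(3 + 2*25*27))² = (11 + 6/(3 + 1350))² = (11 + 6/1353)² = (11 + 6*(1/1353))² = (11 + 2/451)² = (4963/451)² = 24631369/203401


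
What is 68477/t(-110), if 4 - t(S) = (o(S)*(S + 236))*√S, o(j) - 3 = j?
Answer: 68477/4998518914 - 461603457*I*√110/9997037828 ≈ 1.3699e-5 - 0.48428*I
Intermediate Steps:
o(j) = 3 + j
t(S) = 4 - √S*(3 + S)*(236 + S) (t(S) = 4 - (3 + S)*(S + 236)*√S = 4 - (3 + S)*(236 + S)*√S = 4 - √S*(3 + S)*(236 + S))
68477/t(-110) = 68477/(4 - (-110)^(5/2) - 708*I*√110 - (-26290)*I*√110) = 68477/(4 - 12100*I*√110 - 708*I*√110 - (-26290)*I*√110) = 68477/(4 - 12100*I*√110 - 708*I*√110 + 26290*I*√110) = 68477/(4 + 13482*I*√110)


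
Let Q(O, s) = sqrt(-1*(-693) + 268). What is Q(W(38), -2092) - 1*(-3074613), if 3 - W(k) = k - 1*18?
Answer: 3074644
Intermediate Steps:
W(k) = 21 - k (W(k) = 3 - (k - 1*18) = 3 - (k - 18) = 3 - (-18 + k) = 3 + (18 - k) = 21 - k)
Q(O, s) = 31 (Q(O, s) = sqrt(693 + 268) = sqrt(961) = 31)
Q(W(38), -2092) - 1*(-3074613) = 31 - 1*(-3074613) = 31 + 3074613 = 3074644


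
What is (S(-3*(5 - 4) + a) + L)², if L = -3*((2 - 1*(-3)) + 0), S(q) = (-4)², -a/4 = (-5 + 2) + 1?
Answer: 1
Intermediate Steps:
a = 8 (a = -4*((-5 + 2) + 1) = -4*(-3 + 1) = -4*(-2) = 8)
S(q) = 16
L = -15 (L = -3*((2 + 3) + 0) = -3*(5 + 0) = -3*5 = -15)
(S(-3*(5 - 4) + a) + L)² = (16 - 15)² = 1² = 1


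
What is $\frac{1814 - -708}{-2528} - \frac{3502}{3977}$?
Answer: $- \frac{9441525}{5026928} \approx -1.8782$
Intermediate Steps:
$\frac{1814 - -708}{-2528} - \frac{3502}{3977} = \left(1814 + 708\right) \left(- \frac{1}{2528}\right) - \frac{3502}{3977} = 2522 \left(- \frac{1}{2528}\right) - \frac{3502}{3977} = - \frac{1261}{1264} - \frac{3502}{3977} = - \frac{9441525}{5026928}$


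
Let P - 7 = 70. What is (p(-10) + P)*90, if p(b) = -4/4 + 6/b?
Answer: 6786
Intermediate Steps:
P = 77 (P = 7 + 70 = 77)
p(b) = -1 + 6/b (p(b) = -4*¼ + 6/b = -1 + 6/b)
(p(-10) + P)*90 = ((6 - 1*(-10))/(-10) + 77)*90 = (-(6 + 10)/10 + 77)*90 = (-⅒*16 + 77)*90 = (-8/5 + 77)*90 = (377/5)*90 = 6786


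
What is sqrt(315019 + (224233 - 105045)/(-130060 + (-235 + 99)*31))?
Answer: sqrt(354986905136966)/33569 ≈ 561.26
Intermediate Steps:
sqrt(315019 + (224233 - 105045)/(-130060 + (-235 + 99)*31)) = sqrt(315019 + 119188/(-130060 - 136*31)) = sqrt(315019 + 119188/(-130060 - 4216)) = sqrt(315019 + 119188/(-134276)) = sqrt(315019 + 119188*(-1/134276)) = sqrt(315019 - 29797/33569) = sqrt(10574843014/33569) = sqrt(354986905136966)/33569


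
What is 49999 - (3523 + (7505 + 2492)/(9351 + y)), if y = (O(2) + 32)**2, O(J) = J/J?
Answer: 485199443/10440 ≈ 46475.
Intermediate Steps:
O(J) = 1
y = 1089 (y = (1 + 32)**2 = 33**2 = 1089)
49999 - (3523 + (7505 + 2492)/(9351 + y)) = 49999 - (3523 + (7505 + 2492)/(9351 + 1089)) = 49999 - (3523 + 9997/10440) = 49999 - 1*36790117/10440 = 49999 - 36790117/10440 = 485199443/10440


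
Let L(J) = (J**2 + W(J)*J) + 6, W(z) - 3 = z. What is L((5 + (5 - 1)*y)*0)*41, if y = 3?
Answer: 246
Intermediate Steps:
W(z) = 3 + z
L(J) = 6 + J**2 + J*(3 + J) (L(J) = (J**2 + (3 + J)*J) + 6 = (J**2 + J*(3 + J)) + 6 = 6 + J**2 + J*(3 + J))
L((5 + (5 - 1)*y)*0)*41 = (6 + ((5 + (5 - 1)*3)*0)**2 + ((5 + (5 - 1)*3)*0)*(3 + (5 + (5 - 1)*3)*0))*41 = (6 + ((5 + 4*3)*0)**2 + ((5 + 4*3)*0)*(3 + (5 + 4*3)*0))*41 = (6 + ((5 + 12)*0)**2 + ((5 + 12)*0)*(3 + (5 + 12)*0))*41 = (6 + (17*0)**2 + (17*0)*(3 + 17*0))*41 = (6 + 0**2 + 0*(3 + 0))*41 = (6 + 0 + 0*3)*41 = (6 + 0 + 0)*41 = 6*41 = 246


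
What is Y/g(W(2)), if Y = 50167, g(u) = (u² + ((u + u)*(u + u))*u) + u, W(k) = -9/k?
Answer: -200668/1395 ≈ -143.85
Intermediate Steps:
g(u) = u + u² + 4*u³ (g(u) = (u² + ((2*u)*(2*u))*u) + u = (u² + (4*u²)*u) + u = (u² + 4*u³) + u = u + u² + 4*u³)
Y/g(W(2)) = 50167/(((-9/2)*(1 - 9/2 + 4*(-9/2)²))) = 50167/(((-9*½)*(1 - 9*½ + 4*(-9*½)²))) = 50167/((-9*(1 - 9/2 + 4*(-9/2)²)/2)) = 50167/((-9*(1 - 9/2 + 4*(81/4))/2)) = 50167/((-9*(1 - 9/2 + 81)/2)) = 50167/((-9/2*155/2)) = 50167/(-1395/4) = 50167*(-4/1395) = -200668/1395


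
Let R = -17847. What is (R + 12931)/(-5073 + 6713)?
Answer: -1229/410 ≈ -2.9976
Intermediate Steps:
(R + 12931)/(-5073 + 6713) = (-17847 + 12931)/(-5073 + 6713) = -4916/1640 = -4916*1/1640 = -1229/410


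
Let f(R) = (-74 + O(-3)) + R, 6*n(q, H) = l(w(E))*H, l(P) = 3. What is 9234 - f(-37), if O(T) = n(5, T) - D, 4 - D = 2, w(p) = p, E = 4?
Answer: 18697/2 ≈ 9348.5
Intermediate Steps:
n(q, H) = H/2 (n(q, H) = (3*H)/6 = H/2)
D = 2 (D = 4 - 1*2 = 4 - 2 = 2)
O(T) = -2 + T/2 (O(T) = T/2 - 1*2 = T/2 - 2 = -2 + T/2)
f(R) = -155/2 + R (f(R) = (-74 + (-2 + (½)*(-3))) + R = (-74 + (-2 - 3/2)) + R = (-74 - 7/2) + R = -155/2 + R)
9234 - f(-37) = 9234 - (-155/2 - 37) = 9234 - 1*(-229/2) = 9234 + 229/2 = 18697/2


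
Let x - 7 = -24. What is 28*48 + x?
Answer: 1327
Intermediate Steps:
x = -17 (x = 7 - 24 = -17)
28*48 + x = 28*48 - 17 = 1344 - 17 = 1327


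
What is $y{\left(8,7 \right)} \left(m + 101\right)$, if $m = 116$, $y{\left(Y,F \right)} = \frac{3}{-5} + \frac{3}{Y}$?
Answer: $- \frac{1953}{40} \approx -48.825$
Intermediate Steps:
$y{\left(Y,F \right)} = - \frac{3}{5} + \frac{3}{Y}$ ($y{\left(Y,F \right)} = 3 \left(- \frac{1}{5}\right) + \frac{3}{Y} = - \frac{3}{5} + \frac{3}{Y}$)
$y{\left(8,7 \right)} \left(m + 101\right) = \left(- \frac{3}{5} + \frac{3}{8}\right) \left(116 + 101\right) = \left(- \frac{3}{5} + 3 \cdot \frac{1}{8}\right) 217 = \left(- \frac{3}{5} + \frac{3}{8}\right) 217 = \left(- \frac{9}{40}\right) 217 = - \frac{1953}{40}$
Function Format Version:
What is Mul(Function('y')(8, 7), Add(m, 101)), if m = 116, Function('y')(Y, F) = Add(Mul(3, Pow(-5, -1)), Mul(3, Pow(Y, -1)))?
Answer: Rational(-1953, 40) ≈ -48.825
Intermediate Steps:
Function('y')(Y, F) = Add(Rational(-3, 5), Mul(3, Pow(Y, -1))) (Function('y')(Y, F) = Add(Mul(3, Rational(-1, 5)), Mul(3, Pow(Y, -1))) = Add(Rational(-3, 5), Mul(3, Pow(Y, -1))))
Mul(Function('y')(8, 7), Add(m, 101)) = Mul(Add(Rational(-3, 5), Mul(3, Pow(8, -1))), Add(116, 101)) = Mul(Add(Rational(-3, 5), Mul(3, Rational(1, 8))), 217) = Mul(Add(Rational(-3, 5), Rational(3, 8)), 217) = Mul(Rational(-9, 40), 217) = Rational(-1953, 40)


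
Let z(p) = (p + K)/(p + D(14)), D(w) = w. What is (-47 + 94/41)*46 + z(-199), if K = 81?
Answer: -15593992/7585 ≈ -2055.9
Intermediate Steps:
z(p) = (81 + p)/(14 + p) (z(p) = (p + 81)/(p + 14) = (81 + p)/(14 + p))
(-47 + 94/41)*46 + z(-199) = (-47 + 94/41)*46 + (81 - 199)/(14 - 199) = (-47 + 94*(1/41))*46 - 118/(-185) = (-47 + 94/41)*46 - 1/185*(-118) = -1833/41*46 + 118/185 = -84318/41 + 118/185 = -15593992/7585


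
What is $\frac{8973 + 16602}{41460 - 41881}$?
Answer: $- \frac{25575}{421} \approx -60.748$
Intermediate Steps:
$\frac{8973 + 16602}{41460 - 41881} = \frac{25575}{-421} = 25575 \left(- \frac{1}{421}\right) = - \frac{25575}{421}$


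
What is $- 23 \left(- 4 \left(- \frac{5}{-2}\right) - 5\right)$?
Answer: $345$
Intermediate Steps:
$- 23 \left(- 4 \left(- \frac{5}{-2}\right) - 5\right) = - 23 \left(- 4 \left(\left(-5\right) \left(- \frac{1}{2}\right)\right) - 5\right) = - 23 \left(\left(-4\right) \frac{5}{2} - 5\right) = - 23 \left(-10 - 5\right) = \left(-23\right) \left(-15\right) = 345$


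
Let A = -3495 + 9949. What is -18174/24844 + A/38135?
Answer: -266361157/473712970 ≈ -0.56228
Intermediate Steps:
A = 6454
-18174/24844 + A/38135 = -18174/24844 + 6454/38135 = -18174*1/24844 + 6454*(1/38135) = -9087/12422 + 6454/38135 = -266361157/473712970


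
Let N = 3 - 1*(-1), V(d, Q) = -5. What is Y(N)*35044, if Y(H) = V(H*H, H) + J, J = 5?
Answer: 0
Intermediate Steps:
N = 4 (N = 3 + 1 = 4)
Y(H) = 0 (Y(H) = -5 + 5 = 0)
Y(N)*35044 = 0*35044 = 0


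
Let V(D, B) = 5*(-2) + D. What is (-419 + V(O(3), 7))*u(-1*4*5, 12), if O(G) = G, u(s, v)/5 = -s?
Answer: -42600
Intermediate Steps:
u(s, v) = -5*s (u(s, v) = 5*(-s) = -5*s)
V(D, B) = -10 + D
(-419 + V(O(3), 7))*u(-1*4*5, 12) = (-419 + (-10 + 3))*(-5*(-1*4)*5) = (-419 - 7)*(-(-20)*5) = -(-2130)*(-20) = -426*100 = -42600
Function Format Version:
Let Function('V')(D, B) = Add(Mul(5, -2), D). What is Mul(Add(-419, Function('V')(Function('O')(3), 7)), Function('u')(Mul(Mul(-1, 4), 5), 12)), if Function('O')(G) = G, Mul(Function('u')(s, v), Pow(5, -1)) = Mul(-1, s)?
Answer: -42600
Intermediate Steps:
Function('u')(s, v) = Mul(-5, s) (Function('u')(s, v) = Mul(5, Mul(-1, s)) = Mul(-5, s))
Function('V')(D, B) = Add(-10, D)
Mul(Add(-419, Function('V')(Function('O')(3), 7)), Function('u')(Mul(Mul(-1, 4), 5), 12)) = Mul(Add(-419, Add(-10, 3)), Mul(-5, Mul(Mul(-1, 4), 5))) = Mul(Add(-419, -7), Mul(-5, Mul(-4, 5))) = Mul(-426, Mul(-5, -20)) = Mul(-426, 100) = -42600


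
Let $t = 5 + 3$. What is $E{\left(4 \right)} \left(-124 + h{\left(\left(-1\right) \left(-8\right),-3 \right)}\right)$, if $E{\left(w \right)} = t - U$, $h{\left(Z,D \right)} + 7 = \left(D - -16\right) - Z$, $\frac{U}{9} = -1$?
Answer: $-2142$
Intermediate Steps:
$U = -9$ ($U = 9 \left(-1\right) = -9$)
$h{\left(Z,D \right)} = 9 + D - Z$ ($h{\left(Z,D \right)} = -7 - \left(-16 + Z - D\right) = -7 + \left(16 + D - Z\right) = 9 + D - Z$)
$t = 8$
$E{\left(w \right)} = 17$ ($E{\left(w \right)} = 8 - -9 = 8 + 9 = 17$)
$E{\left(4 \right)} \left(-124 + h{\left(\left(-1\right) \left(-8\right),-3 \right)}\right) = 17 \left(-124 - \left(-6 + 8\right)\right) = 17 \left(-124 - 2\right) = 17 \left(-126\right) = -2142$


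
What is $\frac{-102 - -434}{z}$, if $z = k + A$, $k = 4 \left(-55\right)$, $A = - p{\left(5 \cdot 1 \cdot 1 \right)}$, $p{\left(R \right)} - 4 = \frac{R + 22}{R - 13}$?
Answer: $- \frac{2656}{1765} \approx -1.5048$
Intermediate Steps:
$p{\left(R \right)} = 4 + \frac{22 + R}{-13 + R}$ ($p{\left(R \right)} = 4 + \frac{R + 22}{R - 13} = 4 + \frac{22 + R}{-13 + R}$)
$A = - \frac{5}{8}$ ($A = - \frac{5 \left(-6 + 5 \cdot 1 \cdot 1\right)}{-13 + 5 \cdot 1 \cdot 1} = - \frac{5 \left(-6 + 5 \cdot 1\right)}{-13 + 5 \cdot 1} = - \frac{5 \left(-6 + 5\right)}{-13 + 5} = - \frac{5 \left(-1\right)}{-8} = - \frac{5 \left(-1\right) \left(-1\right)}{8} = \left(-1\right) \frac{5}{8} = - \frac{5}{8} \approx -0.625$)
$k = -220$
$z = - \frac{1765}{8}$ ($z = -220 - \frac{5}{8} = - \frac{1765}{8} \approx -220.63$)
$\frac{-102 - -434}{z} = \frac{-102 - -434}{- \frac{1765}{8}} = \left(-102 + 434\right) \left(- \frac{8}{1765}\right) = 332 \left(- \frac{8}{1765}\right) = - \frac{2656}{1765}$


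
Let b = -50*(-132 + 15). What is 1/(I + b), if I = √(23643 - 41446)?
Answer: 5850/34240303 - I*√17803/34240303 ≈ 0.00017085 - 3.8968e-6*I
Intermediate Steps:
b = 5850 (b = -50*(-117) = 5850)
I = I*√17803 (I = √(-17803) = I*√17803 ≈ 133.43*I)
1/(I + b) = 1/(I*√17803 + 5850) = 1/(5850 + I*√17803)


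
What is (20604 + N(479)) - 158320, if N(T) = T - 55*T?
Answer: -163582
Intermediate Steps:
N(T) = -54*T
(20604 + N(479)) - 158320 = (20604 - 54*479) - 158320 = (20604 - 25866) - 158320 = -5262 - 158320 = -163582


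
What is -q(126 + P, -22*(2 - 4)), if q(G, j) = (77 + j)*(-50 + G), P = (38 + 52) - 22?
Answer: -17424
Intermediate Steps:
P = 68 (P = 90 - 22 = 68)
q(G, j) = (-50 + G)*(77 + j)
-q(126 + P, -22*(2 - 4)) = -(-3850 - (-1100)*(2 - 4) + 77*(126 + 68) + (126 + 68)*(-22*(2 - 4))) = -(-3850 - (-1100)*(-2) + 77*194 + 194*(-22*(-2))) = -(-3850 - 50*44 + 14938 + 194*44) = -(-3850 - 2200 + 14938 + 8536) = -1*17424 = -17424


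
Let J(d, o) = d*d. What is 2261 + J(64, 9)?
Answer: 6357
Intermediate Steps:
J(d, o) = d²
2261 + J(64, 9) = 2261 + 64² = 2261 + 4096 = 6357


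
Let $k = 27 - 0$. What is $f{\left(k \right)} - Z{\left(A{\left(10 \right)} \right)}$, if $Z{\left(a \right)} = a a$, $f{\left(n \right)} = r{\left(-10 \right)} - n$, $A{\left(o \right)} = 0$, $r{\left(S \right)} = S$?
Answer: $-37$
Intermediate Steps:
$k = 27$ ($k = 27 + 0 = 27$)
$f{\left(n \right)} = -10 - n$
$Z{\left(a \right)} = a^{2}$
$f{\left(k \right)} - Z{\left(A{\left(10 \right)} \right)} = \left(-10 - 27\right) - 0^{2} = \left(-10 - 27\right) - 0 = -37 + 0 = -37$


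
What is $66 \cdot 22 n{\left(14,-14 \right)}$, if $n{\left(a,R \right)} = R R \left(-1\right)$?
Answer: $-284592$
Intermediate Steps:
$n{\left(a,R \right)} = - R^{2}$ ($n{\left(a,R \right)} = R^{2} \left(-1\right) = - R^{2}$)
$66 \cdot 22 n{\left(14,-14 \right)} = 66 \cdot 22 \left(- \left(-14\right)^{2}\right) = 1452 \left(\left(-1\right) 196\right) = 1452 \left(-196\right) = -284592$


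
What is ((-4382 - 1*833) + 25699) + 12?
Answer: 20496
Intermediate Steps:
((-4382 - 1*833) + 25699) + 12 = ((-4382 - 833) + 25699) + 12 = (-5215 + 25699) + 12 = 20484 + 12 = 20496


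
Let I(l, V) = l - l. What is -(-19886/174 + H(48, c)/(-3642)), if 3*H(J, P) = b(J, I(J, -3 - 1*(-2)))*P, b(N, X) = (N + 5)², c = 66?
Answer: 6931472/52809 ≈ 131.26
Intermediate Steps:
I(l, V) = 0
b(N, X) = (5 + N)²
H(J, P) = P*(5 + J)²/3 (H(J, P) = ((5 + J)²*P)/3 = (P*(5 + J)²)/3 = P*(5 + J)²/3)
-(-19886/174 + H(48, c)/(-3642)) = -(-19886/174 + ((⅓)*66*(5 + 48)²)/(-3642)) = -(-19886*1/174 + ((⅓)*66*53²)*(-1/3642)) = -(-9943/87 + ((⅓)*66*2809)*(-1/3642)) = -(-9943/87 + 61798*(-1/3642)) = -(-9943/87 - 30899/1821) = -1*(-6931472/52809) = 6931472/52809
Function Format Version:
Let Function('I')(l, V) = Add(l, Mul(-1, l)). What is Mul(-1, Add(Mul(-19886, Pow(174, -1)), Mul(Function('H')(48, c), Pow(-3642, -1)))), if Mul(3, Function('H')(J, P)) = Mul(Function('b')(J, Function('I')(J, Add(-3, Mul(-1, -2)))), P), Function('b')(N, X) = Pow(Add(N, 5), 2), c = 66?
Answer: Rational(6931472, 52809) ≈ 131.26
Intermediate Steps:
Function('I')(l, V) = 0
Function('b')(N, X) = Pow(Add(5, N), 2)
Function('H')(J, P) = Mul(Rational(1, 3), P, Pow(Add(5, J), 2)) (Function('H')(J, P) = Mul(Rational(1, 3), Mul(Pow(Add(5, J), 2), P)) = Mul(Rational(1, 3), Mul(P, Pow(Add(5, J), 2))) = Mul(Rational(1, 3), P, Pow(Add(5, J), 2)))
Mul(-1, Add(Mul(-19886, Pow(174, -1)), Mul(Function('H')(48, c), Pow(-3642, -1)))) = Mul(-1, Add(Mul(-19886, Pow(174, -1)), Mul(Mul(Rational(1, 3), 66, Pow(Add(5, 48), 2)), Pow(-3642, -1)))) = Mul(-1, Add(Mul(-19886, Rational(1, 174)), Mul(Mul(Rational(1, 3), 66, Pow(53, 2)), Rational(-1, 3642)))) = Mul(-1, Add(Rational(-9943, 87), Mul(Mul(Rational(1, 3), 66, 2809), Rational(-1, 3642)))) = Mul(-1, Add(Rational(-9943, 87), Mul(61798, Rational(-1, 3642)))) = Mul(-1, Add(Rational(-9943, 87), Rational(-30899, 1821))) = Mul(-1, Rational(-6931472, 52809)) = Rational(6931472, 52809)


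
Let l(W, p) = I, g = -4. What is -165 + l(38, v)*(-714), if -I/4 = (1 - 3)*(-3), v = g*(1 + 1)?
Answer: 16971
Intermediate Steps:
v = -8 (v = -4*(1 + 1) = -4*2 = -8)
I = -24 (I = -4*(1 - 3)*(-3) = -(-8)*(-3) = -4*6 = -24)
l(W, p) = -24
-165 + l(38, v)*(-714) = -165 - 24*(-714) = -165 + 17136 = 16971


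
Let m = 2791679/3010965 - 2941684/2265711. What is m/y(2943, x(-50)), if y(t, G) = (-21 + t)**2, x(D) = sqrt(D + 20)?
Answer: -844056582097/19415536194435881220 ≈ -4.3473e-8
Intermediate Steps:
x(D) = sqrt(20 + D)
m = -844056582097/2273992173705 (m = 2791679*(1/3010965) - 2941684*1/2265711 = 2791679/3010965 - 2941684/2265711 = -844056582097/2273992173705 ≈ -0.37118)
m/y(2943, x(-50)) = -844056582097/(2273992173705*(-21 + 2943)**2) = -844056582097/(2273992173705*(2922**2)) = -844056582097/2273992173705/8538084 = -844056582097/2273992173705*1/8538084 = -844056582097/19415536194435881220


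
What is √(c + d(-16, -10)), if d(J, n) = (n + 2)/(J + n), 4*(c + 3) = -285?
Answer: I*√49985/26 ≈ 8.599*I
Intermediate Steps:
c = -297/4 (c = -3 + (¼)*(-285) = -3 - 285/4 = -297/4 ≈ -74.250)
d(J, n) = (2 + n)/(J + n)
√(c + d(-16, -10)) = √(-297/4 + (2 - 10)/(-16 - 10)) = √(-297/4 - 8/(-26)) = √(-297/4 - 1/26*(-8)) = √(-297/4 + 4/13) = √(-3845/52) = I*√49985/26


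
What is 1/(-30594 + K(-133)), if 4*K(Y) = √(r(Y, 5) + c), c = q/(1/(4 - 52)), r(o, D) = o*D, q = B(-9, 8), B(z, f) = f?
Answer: -489504/14975886425 - 4*I*√1049/14975886425 ≈ -3.2686e-5 - 8.6508e-9*I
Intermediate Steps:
q = 8
r(o, D) = D*o
c = -384 (c = 8/(1/(4 - 52)) = 8/(1/(-48)) = 8/(-1/48) = 8*(-48) = -384)
K(Y) = √(-384 + 5*Y)/4 (K(Y) = √(5*Y - 384)/4 = √(-384 + 5*Y)/4)
1/(-30594 + K(-133)) = 1/(-30594 + √(-384 + 5*(-133))/4) = 1/(-30594 + √(-384 - 665)/4) = 1/(-30594 + √(-1049)/4) = 1/(-30594 + (I*√1049)/4) = 1/(-30594 + I*√1049/4)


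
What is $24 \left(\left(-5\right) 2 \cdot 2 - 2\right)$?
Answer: $-528$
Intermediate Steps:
$24 \left(\left(-5\right) 2 \cdot 2 - 2\right) = 24 \left(\left(-10\right) 2 - 2\right) = 24 \left(-20 - 2\right) = 24 \left(-22\right) = -528$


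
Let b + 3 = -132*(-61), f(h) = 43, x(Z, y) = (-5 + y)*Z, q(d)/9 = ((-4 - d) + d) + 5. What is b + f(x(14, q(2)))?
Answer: 8092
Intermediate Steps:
q(d) = 9 (q(d) = 9*(((-4 - d) + d) + 5) = 9*(-4 + 5) = 9*1 = 9)
x(Z, y) = Z*(-5 + y)
b = 8049 (b = -3 - 132*(-61) = -3 + 8052 = 8049)
b + f(x(14, q(2))) = 8049 + 43 = 8092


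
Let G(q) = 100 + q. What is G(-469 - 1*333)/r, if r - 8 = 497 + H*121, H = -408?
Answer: 702/48863 ≈ 0.014367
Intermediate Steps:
r = -48863 (r = 8 + (497 - 408*121) = 8 + (497 - 49368) = 8 - 48871 = -48863)
G(-469 - 1*333)/r = (100 + (-469 - 1*333))/(-48863) = (100 + (-469 - 333))*(-1/48863) = (100 - 802)*(-1/48863) = -702*(-1/48863) = 702/48863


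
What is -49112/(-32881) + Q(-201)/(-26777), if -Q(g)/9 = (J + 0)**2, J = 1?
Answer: 1315367953/880454537 ≈ 1.4940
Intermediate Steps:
Q(g) = -9 (Q(g) = -9*(1 + 0)**2 = -9*1**2 = -9*1 = -9)
-49112/(-32881) + Q(-201)/(-26777) = -49112/(-32881) - 9/(-26777) = -49112*(-1/32881) - 9*(-1/26777) = 49112/32881 + 9/26777 = 1315367953/880454537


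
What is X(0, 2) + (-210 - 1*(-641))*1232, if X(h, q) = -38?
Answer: 530954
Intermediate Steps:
X(0, 2) + (-210 - 1*(-641))*1232 = -38 + (-210 - 1*(-641))*1232 = -38 + (-210 + 641)*1232 = -38 + 431*1232 = -38 + 530992 = 530954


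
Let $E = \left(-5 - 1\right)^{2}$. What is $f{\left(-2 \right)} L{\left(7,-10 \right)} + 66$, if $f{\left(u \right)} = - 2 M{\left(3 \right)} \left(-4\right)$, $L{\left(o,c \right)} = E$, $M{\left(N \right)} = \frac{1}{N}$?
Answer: $162$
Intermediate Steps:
$E = 36$ ($E = \left(-6\right)^{2} = 36$)
$L{\left(o,c \right)} = 36$
$f{\left(u \right)} = \frac{8}{3}$ ($f{\left(u \right)} = - \frac{2}{3} \left(-4\right) = \left(-2\right) \frac{1}{3} \left(-4\right) = \left(- \frac{2}{3}\right) \left(-4\right) = \frac{8}{3}$)
$f{\left(-2 \right)} L{\left(7,-10 \right)} + 66 = \frac{8}{3} \cdot 36 + 66 = 96 + 66 = 162$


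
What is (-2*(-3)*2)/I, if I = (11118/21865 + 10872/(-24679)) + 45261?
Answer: 2158425340/8141052997759 ≈ 0.00026513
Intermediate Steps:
I = 24423158993277/539606335 (I = (11118*(1/21865) + 10872*(-1/24679)) + 45261 = (11118/21865 - 10872/24679) + 45261 = 36664842/539606335 + 45261 = 24423158993277/539606335 ≈ 45261.)
(-2*(-3)*2)/I = (-2*(-3)*2)/(24423158993277/539606335) = (6*2)*(539606335/24423158993277) = 12*(539606335/24423158993277) = 2158425340/8141052997759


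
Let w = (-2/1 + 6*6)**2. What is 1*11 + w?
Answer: 1167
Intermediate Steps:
w = 1156 (w = (-2*1 + 36)**2 = (-2 + 36)**2 = 34**2 = 1156)
1*11 + w = 1*11 + 1156 = 11 + 1156 = 1167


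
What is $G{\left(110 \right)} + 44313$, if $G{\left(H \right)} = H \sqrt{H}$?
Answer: $44313 + 110 \sqrt{110} \approx 45467.0$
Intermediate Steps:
$G{\left(H \right)} = H^{\frac{3}{2}}$
$G{\left(110 \right)} + 44313 = 110^{\frac{3}{2}} + 44313 = 110 \sqrt{110} + 44313 = 44313 + 110 \sqrt{110}$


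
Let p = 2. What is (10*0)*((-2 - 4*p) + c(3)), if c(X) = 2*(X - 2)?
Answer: 0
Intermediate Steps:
c(X) = -4 + 2*X (c(X) = 2*(-2 + X) = -4 + 2*X)
(10*0)*((-2 - 4*p) + c(3)) = (10*0)*((-2 - 4*2) + (-4 + 2*3)) = 0*((-2 - 8) + (-4 + 6)) = 0*(-10 + 2) = 0*(-8) = 0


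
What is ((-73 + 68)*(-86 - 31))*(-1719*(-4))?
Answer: 4022460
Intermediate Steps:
((-73 + 68)*(-86 - 31))*(-1719*(-4)) = -5*(-117)*6876 = 585*6876 = 4022460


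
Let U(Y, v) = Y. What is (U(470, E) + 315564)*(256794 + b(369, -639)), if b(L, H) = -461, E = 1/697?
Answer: 81009943322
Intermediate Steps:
E = 1/697 ≈ 0.0014347
(U(470, E) + 315564)*(256794 + b(369, -639)) = (470 + 315564)*(256794 - 461) = 316034*256333 = 81009943322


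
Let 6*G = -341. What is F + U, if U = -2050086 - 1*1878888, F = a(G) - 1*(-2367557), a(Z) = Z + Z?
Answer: -4684592/3 ≈ -1.5615e+6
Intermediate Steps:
G = -341/6 (G = (⅙)*(-341) = -341/6 ≈ -56.833)
a(Z) = 2*Z
F = 7102330/3 (F = 2*(-341/6) - 1*(-2367557) = -341/3 + 2367557 = 7102330/3 ≈ 2.3674e+6)
U = -3928974 (U = -2050086 - 1878888 = -3928974)
F + U = 7102330/3 - 3928974 = -4684592/3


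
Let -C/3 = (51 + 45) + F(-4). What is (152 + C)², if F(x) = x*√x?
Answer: 17920 - 6528*I ≈ 17920.0 - 6528.0*I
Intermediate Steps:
F(x) = x^(3/2)
C = -288 + 24*I (C = -3*((51 + 45) + (-4)^(3/2)) = -3*(96 - 8*I) = -288 + 24*I ≈ -288.0 + 24.0*I)
(152 + C)² = (152 + (-288 + 24*I))² = (-136 + 24*I)²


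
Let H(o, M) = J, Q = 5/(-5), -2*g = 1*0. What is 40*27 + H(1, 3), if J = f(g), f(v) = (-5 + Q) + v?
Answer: 1074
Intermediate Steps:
g = 0 (g = -0/2 = -½*0 = 0)
Q = -1 (Q = 5*(-⅕) = -1)
f(v) = -6 + v (f(v) = (-5 - 1) + v = -6 + v)
J = -6 (J = -6 + 0 = -6)
H(o, M) = -6
40*27 + H(1, 3) = 40*27 - 6 = 1080 - 6 = 1074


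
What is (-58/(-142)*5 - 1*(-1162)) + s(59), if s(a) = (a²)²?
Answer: 860415278/71 ≈ 1.2119e+7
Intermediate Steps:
s(a) = a⁴
(-58/(-142)*5 - 1*(-1162)) + s(59) = (-58/(-142)*5 - 1*(-1162)) + 59⁴ = (-58*(-1/142)*5 + 1162) + 12117361 = ((29/71)*5 + 1162) + 12117361 = (145/71 + 1162) + 12117361 = 82647/71 + 12117361 = 860415278/71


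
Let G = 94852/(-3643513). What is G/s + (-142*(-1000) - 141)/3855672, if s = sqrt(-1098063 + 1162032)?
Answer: 141859/3855672 - 94852*sqrt(63969)/233071883097 ≈ 0.036689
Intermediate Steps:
s = sqrt(63969) ≈ 252.92
G = -94852/3643513 (G = 94852*(-1/3643513) = -94852/3643513 ≈ -0.026033)
G/s + (-142*(-1000) - 141)/3855672 = -94852*sqrt(63969)/63969/3643513 + (-142*(-1000) - 141)/3855672 = -94852*sqrt(63969)/233071883097 + (142000 - 141)*(1/3855672) = -94852*sqrt(63969)/233071883097 + 141859*(1/3855672) = -94852*sqrt(63969)/233071883097 + 141859/3855672 = 141859/3855672 - 94852*sqrt(63969)/233071883097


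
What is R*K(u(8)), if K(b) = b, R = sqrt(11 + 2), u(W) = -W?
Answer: -8*sqrt(13) ≈ -28.844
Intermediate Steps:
R = sqrt(13) ≈ 3.6056
R*K(u(8)) = sqrt(13)*(-1*8) = sqrt(13)*(-8) = -8*sqrt(13)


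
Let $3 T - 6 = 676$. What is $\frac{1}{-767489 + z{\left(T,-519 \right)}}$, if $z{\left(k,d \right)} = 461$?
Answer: $- \frac{1}{767028} \approx -1.3037 \cdot 10^{-6}$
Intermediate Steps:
$T = \frac{682}{3}$ ($T = 2 + \frac{1}{3} \cdot 676 = 2 + \frac{676}{3} = \frac{682}{3} \approx 227.33$)
$\frac{1}{-767489 + z{\left(T,-519 \right)}} = \frac{1}{-767489 + 461} = \frac{1}{-767028} = - \frac{1}{767028}$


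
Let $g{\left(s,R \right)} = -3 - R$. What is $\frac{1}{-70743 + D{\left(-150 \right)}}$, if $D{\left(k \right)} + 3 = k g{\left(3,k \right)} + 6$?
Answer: $- \frac{1}{92790} \approx -1.0777 \cdot 10^{-5}$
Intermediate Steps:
$D{\left(k \right)} = 3 + k \left(-3 - k\right)$ ($D{\left(k \right)} = -3 + \left(k \left(-3 - k\right) + 6\right) = -3 + \left(6 + k \left(-3 - k\right)\right) = 3 + k \left(-3 - k\right)$)
$\frac{1}{-70743 + D{\left(-150 \right)}} = \frac{1}{-70743 + \left(3 - - 150 \left(3 - 150\right)\right)} = \frac{1}{-70743 + \left(3 - \left(-150\right) \left(-147\right)\right)} = \frac{1}{-70743 + \left(3 - 22050\right)} = \frac{1}{-70743 - 22047} = \frac{1}{-92790} = - \frac{1}{92790}$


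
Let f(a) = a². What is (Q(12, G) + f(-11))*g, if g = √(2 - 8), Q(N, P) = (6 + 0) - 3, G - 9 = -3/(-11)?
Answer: 124*I*√6 ≈ 303.74*I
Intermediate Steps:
G = 102/11 (G = 9 - 3/(-11) = 9 - 3*(-1/11) = 9 + 3/11 = 102/11 ≈ 9.2727)
Q(N, P) = 3 (Q(N, P) = 6 - 3 = 3)
g = I*√6 (g = √(-6) = I*√6 ≈ 2.4495*I)
(Q(12, G) + f(-11))*g = (3 + (-11)²)*(I*√6) = (3 + 121)*(I*√6) = 124*(I*√6) = 124*I*√6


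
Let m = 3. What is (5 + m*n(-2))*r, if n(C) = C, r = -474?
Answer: 474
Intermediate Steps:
(5 + m*n(-2))*r = (5 + 3*(-2))*(-474) = (5 - 6)*(-474) = -1*(-474) = 474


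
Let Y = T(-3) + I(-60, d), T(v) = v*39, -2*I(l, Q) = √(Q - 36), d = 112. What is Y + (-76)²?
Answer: 5659 - √19 ≈ 5654.6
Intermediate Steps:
I(l, Q) = -√(-36 + Q)/2 (I(l, Q) = -√(Q - 36)/2 = -√(-36 + Q)/2)
T(v) = 39*v
Y = -117 - √19 (Y = 39*(-3) - √(-36 + 112)/2 = -117 - √19 ≈ -121.36)
Y + (-76)² = (-117 - √19) + (-76)² = (-117 - √19) + 5776 = 5659 - √19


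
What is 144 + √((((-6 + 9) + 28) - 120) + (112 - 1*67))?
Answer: 144 + 2*I*√11 ≈ 144.0 + 6.6332*I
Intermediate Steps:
144 + √((((-6 + 9) + 28) - 120) + (112 - 1*67)) = 144 + √(((3 + 28) - 120) + (112 - 67)) = 144 + √((31 - 120) + 45) = 144 + √(-89 + 45) = 144 + √(-44) = 144 + 2*I*√11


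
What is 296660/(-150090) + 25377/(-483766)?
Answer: -14732285549/7260843894 ≈ -2.0290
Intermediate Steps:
296660/(-150090) + 25377/(-483766) = 296660*(-1/150090) + 25377*(-1/483766) = -29666/15009 - 25377/483766 = -14732285549/7260843894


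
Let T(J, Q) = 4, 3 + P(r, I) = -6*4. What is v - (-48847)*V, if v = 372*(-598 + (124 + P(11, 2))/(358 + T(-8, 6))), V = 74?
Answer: 614010224/181 ≈ 3.3923e+6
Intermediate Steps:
P(r, I) = -27 (P(r, I) = -3 - 6*4 = -3 - 24 = -27)
v = -40246494/181 (v = 372*(-598 + (124 - 27)/(358 + 4)) = 372*(-598 + 97/362) = 372*(-216379/362) = -40246494/181 ≈ -2.2236e+5)
v - (-48847)*V = -40246494/181 - (-48847)*74 = -40246494/181 - 1*(-3614678) = -40246494/181 + 3614678 = 614010224/181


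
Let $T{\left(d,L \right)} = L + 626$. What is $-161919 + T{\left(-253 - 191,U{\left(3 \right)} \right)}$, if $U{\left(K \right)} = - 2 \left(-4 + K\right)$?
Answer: $-161291$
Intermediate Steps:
$U{\left(K \right)} = 8 - 2 K$
$T{\left(d,L \right)} = 626 + L$
$-161919 + T{\left(-253 - 191,U{\left(3 \right)} \right)} = -161919 + \left(626 + \left(8 - 6\right)\right) = -161919 + \left(626 + 2\right) = -161919 + 628 = -161291$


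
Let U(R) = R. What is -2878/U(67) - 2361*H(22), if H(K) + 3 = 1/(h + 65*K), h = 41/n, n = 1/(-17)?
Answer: 345585452/49111 ≈ 7036.8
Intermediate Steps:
n = -1/17 ≈ -0.058824
h = -697 (h = 41/(-1/17) = 41*(-17) = -697)
H(K) = -3 + 1/(-697 + 65*K)
-2878/U(67) - 2361*H(22) = -2878/67 - 2361*(2092 - 195*22)/(-697 + 65*22) = -2878*1/67 - 2361*(2092 - 4290)/(-697 + 1430) = -2878/67 - 2361*-2198/733 = -2878/67 - 2361*(1/733)*(-2198) = -2878/67 - 2361/(1/(-2198/733)) = -2878/67 - 2361/(-733/2198) = -2878/67 - 2361*(-2198/733) = -2878/67 + 5189478/733 = 345585452/49111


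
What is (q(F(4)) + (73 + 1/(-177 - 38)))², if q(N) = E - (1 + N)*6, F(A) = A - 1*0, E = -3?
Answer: 73942801/46225 ≈ 1599.6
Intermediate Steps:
F(A) = A (F(A) = A + 0 = A)
q(N) = -9 - 6*N (q(N) = -3 - (1 + N)*6 = -3 - (6 + 6*N) = -3 + (-6 - 6*N) = -9 - 6*N)
(q(F(4)) + (73 + 1/(-177 - 38)))² = ((-9 - 6*4) + (73 + 1/(-177 - 38)))² = ((-9 - 24) + (73 + 1/(-215)))² = (-33 + (73 - 1/215))² = (-33 + 15694/215)² = (8599/215)² = 73942801/46225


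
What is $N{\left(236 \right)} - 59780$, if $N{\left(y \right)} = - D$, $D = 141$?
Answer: $-59921$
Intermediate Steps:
$N{\left(y \right)} = -141$ ($N{\left(y \right)} = \left(-1\right) 141 = -141$)
$N{\left(236 \right)} - 59780 = -141 - 59780 = -59921$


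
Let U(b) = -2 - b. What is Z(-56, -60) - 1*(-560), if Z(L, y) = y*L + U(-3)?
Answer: 3921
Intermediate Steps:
Z(L, y) = 1 + L*y (Z(L, y) = y*L + (-2 - 1*(-3)) = L*y + (-2 + 3) = L*y + 1 = 1 + L*y)
Z(-56, -60) - 1*(-560) = (1 - 56*(-60)) - 1*(-560) = (1 + 3360) + 560 = 3361 + 560 = 3921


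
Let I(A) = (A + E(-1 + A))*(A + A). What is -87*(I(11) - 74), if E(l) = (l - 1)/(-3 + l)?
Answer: -119538/7 ≈ -17077.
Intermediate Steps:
E(l) = (-1 + l)/(-3 + l)
I(A) = 2*A*(A + (-2 + A)/(-4 + A)) (I(A) = (A + (-1 + (-1 + A))/(-3 + (-1 + A)))*(A + A) = (A + (-2 + A)/(-4 + A))*(2*A) = 2*A*(A + (-2 + A)/(-4 + A)))
-87*(I(11) - 74) = -87*(2*11*(-2 + 11 + 11*(-4 + 11))/(-4 + 11) - 74) = -87*(2*11*(-2 + 11 + 11*7)/7 - 74) = -87*(2*11*(1/7)*(-2 + 11 + 77) - 74) = -87*(2*11*(1/7)*86 - 74) = -87*(1892/7 - 74) = -87*1374/7 = -119538/7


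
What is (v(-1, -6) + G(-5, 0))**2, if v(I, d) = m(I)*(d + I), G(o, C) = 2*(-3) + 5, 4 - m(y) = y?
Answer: 1296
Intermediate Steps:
m(y) = 4 - y
G(o, C) = -1 (G(o, C) = -6 + 5 = -1)
v(I, d) = (4 - I)*(I + d) (v(I, d) = (4 - I)*(d + I) = (4 - I)*(I + d))
(v(-1, -6) + G(-5, 0))**2 = (-(-4 - 1)*(-1 - 6) - 1)**2 = (-1*(-5)*(-7) - 1)**2 = (-35 - 1)**2 = (-36)**2 = 1296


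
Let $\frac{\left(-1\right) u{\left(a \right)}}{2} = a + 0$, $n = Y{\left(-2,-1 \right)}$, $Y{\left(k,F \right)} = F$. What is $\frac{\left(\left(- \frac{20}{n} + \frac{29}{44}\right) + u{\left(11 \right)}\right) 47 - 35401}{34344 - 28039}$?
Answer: $- \frac{1560417}{277420} \approx -5.6247$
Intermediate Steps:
$n = -1$
$u{\left(a \right)} = - 2 a$ ($u{\left(a \right)} = - 2 \left(a + 0\right) = - 2 a$)
$\frac{\left(\left(- \frac{20}{n} + \frac{29}{44}\right) + u{\left(11 \right)}\right) 47 - 35401}{34344 - 28039} = \frac{\left(\left(- \frac{20}{-1} + \frac{29}{44}\right) - 22\right) 47 - 35401}{34344 - 28039} = \frac{\left(\left(\left(-20\right) \left(-1\right) + 29 \cdot \frac{1}{44}\right) - 22\right) 47 - 35401}{6305} = \left(\left(\left(20 + \frac{29}{44}\right) - 22\right) 47 - 35401\right) \frac{1}{6305} = \left(\left(\frac{909}{44} - 22\right) 47 - 35401\right) \frac{1}{6305} = \left(\left(- \frac{59}{44}\right) 47 - 35401\right) \frac{1}{6305} = \left(- \frac{2773}{44} - 35401\right) \frac{1}{6305} = \left(- \frac{1560417}{44}\right) \frac{1}{6305} = - \frac{1560417}{277420}$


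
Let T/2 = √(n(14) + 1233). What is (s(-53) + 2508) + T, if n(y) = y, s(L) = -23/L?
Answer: 132947/53 + 2*√1247 ≈ 2579.1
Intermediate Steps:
T = 2*√1247 (T = 2*√(14 + 1233) = 2*√1247 ≈ 70.626)
(s(-53) + 2508) + T = (-23/(-53) + 2508) + 2*√1247 = (-23*(-1/53) + 2508) + 2*√1247 = (23/53 + 2508) + 2*√1247 = 132947/53 + 2*√1247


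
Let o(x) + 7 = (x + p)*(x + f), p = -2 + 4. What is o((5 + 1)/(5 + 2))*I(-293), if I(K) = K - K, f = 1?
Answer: 0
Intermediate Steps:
p = 2
o(x) = -7 + (1 + x)*(2 + x) (o(x) = -7 + (x + 2)*(x + 1) = -7 + (2 + x)*(1 + x) = -7 + (1 + x)*(2 + x))
I(K) = 0
o((5 + 1)/(5 + 2))*I(-293) = (-5 + ((5 + 1)/(5 + 2))² + 3*((5 + 1)/(5 + 2)))*0 = (-5 + (6/7)² + 3*(6/7))*0 = (-5 + 36/49 + 18/7)*0 = -83/49*0 = 0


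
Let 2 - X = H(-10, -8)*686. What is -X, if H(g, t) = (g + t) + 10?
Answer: -5490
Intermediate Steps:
H(g, t) = 10 + g + t
X = 5490 (X = 2 - (10 - 10 - 8)*686 = 2 - (-8)*686 = 2 - 1*(-5488) = 2 + 5488 = 5490)
-X = -1*5490 = -5490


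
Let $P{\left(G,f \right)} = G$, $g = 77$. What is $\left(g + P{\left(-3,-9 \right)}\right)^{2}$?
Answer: $5476$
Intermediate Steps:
$\left(g + P{\left(-3,-9 \right)}\right)^{2} = \left(77 - 3\right)^{2} = 74^{2} = 5476$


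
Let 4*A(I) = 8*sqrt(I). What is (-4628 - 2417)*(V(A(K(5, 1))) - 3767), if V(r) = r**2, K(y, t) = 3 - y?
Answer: 26594875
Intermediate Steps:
A(I) = 2*sqrt(I) (A(I) = (8*sqrt(I))/4 = 2*sqrt(I))
(-4628 - 2417)*(V(A(K(5, 1))) - 3767) = (-4628 - 2417)*((2*sqrt(3 - 1*5))**2 - 3767) = -7045*((2*sqrt(3 - 5))**2 - 3767) = -7045*((2*sqrt(-2))**2 - 3767) = -7045*((2*(I*sqrt(2)))**2 - 3767) = -7045*((2*I*sqrt(2))**2 - 3767) = -7045*(-8 - 3767) = -7045*(-3775) = 26594875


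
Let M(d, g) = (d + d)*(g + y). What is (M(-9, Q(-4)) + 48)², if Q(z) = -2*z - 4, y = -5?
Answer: 4356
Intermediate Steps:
Q(z) = -4 - 2*z
M(d, g) = 2*d*(-5 + g) (M(d, g) = (d + d)*(g - 5) = (2*d)*(-5 + g) = 2*d*(-5 + g))
(M(-9, Q(-4)) + 48)² = (2*(-9)*(-5 + (-4 - 2*(-4))) + 48)² = (2*(-9)*(-5 + (-4 + 8)) + 48)² = (2*(-9)*(-5 + 4) + 48)² = (2*(-9)*(-1) + 48)² = (18 + 48)² = 66² = 4356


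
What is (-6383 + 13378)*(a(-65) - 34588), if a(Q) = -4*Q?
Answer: -240124360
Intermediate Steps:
(-6383 + 13378)*(a(-65) - 34588) = (-6383 + 13378)*(-4*(-65) - 34588) = 6995*(260 - 34588) = 6995*(-34328) = -240124360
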